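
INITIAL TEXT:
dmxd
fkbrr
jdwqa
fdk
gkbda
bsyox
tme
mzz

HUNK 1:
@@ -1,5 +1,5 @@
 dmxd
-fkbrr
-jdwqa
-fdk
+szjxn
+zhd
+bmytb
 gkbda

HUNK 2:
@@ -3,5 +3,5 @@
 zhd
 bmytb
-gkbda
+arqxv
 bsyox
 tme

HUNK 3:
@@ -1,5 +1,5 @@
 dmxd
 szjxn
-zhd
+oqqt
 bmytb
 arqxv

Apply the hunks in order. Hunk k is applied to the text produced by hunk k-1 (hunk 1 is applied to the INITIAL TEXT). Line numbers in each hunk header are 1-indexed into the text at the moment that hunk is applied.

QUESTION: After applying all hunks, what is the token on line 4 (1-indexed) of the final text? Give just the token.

Answer: bmytb

Derivation:
Hunk 1: at line 1 remove [fkbrr,jdwqa,fdk] add [szjxn,zhd,bmytb] -> 8 lines: dmxd szjxn zhd bmytb gkbda bsyox tme mzz
Hunk 2: at line 3 remove [gkbda] add [arqxv] -> 8 lines: dmxd szjxn zhd bmytb arqxv bsyox tme mzz
Hunk 3: at line 1 remove [zhd] add [oqqt] -> 8 lines: dmxd szjxn oqqt bmytb arqxv bsyox tme mzz
Final line 4: bmytb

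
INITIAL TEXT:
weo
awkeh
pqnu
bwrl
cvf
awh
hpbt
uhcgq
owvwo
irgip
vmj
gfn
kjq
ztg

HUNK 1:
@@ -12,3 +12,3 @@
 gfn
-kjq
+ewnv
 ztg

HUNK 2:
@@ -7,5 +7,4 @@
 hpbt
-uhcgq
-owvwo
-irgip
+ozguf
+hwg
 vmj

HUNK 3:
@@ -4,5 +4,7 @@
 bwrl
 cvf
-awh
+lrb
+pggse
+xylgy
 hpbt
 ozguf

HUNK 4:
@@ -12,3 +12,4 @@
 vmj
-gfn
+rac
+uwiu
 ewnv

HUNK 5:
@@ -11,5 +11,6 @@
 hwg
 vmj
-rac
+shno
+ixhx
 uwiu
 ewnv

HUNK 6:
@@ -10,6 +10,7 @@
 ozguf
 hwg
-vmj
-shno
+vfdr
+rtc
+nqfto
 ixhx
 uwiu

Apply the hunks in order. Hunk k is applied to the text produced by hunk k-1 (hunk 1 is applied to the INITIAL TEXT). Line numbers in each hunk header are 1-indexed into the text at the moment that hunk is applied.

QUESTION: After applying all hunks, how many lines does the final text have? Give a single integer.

Answer: 18

Derivation:
Hunk 1: at line 12 remove [kjq] add [ewnv] -> 14 lines: weo awkeh pqnu bwrl cvf awh hpbt uhcgq owvwo irgip vmj gfn ewnv ztg
Hunk 2: at line 7 remove [uhcgq,owvwo,irgip] add [ozguf,hwg] -> 13 lines: weo awkeh pqnu bwrl cvf awh hpbt ozguf hwg vmj gfn ewnv ztg
Hunk 3: at line 4 remove [awh] add [lrb,pggse,xylgy] -> 15 lines: weo awkeh pqnu bwrl cvf lrb pggse xylgy hpbt ozguf hwg vmj gfn ewnv ztg
Hunk 4: at line 12 remove [gfn] add [rac,uwiu] -> 16 lines: weo awkeh pqnu bwrl cvf lrb pggse xylgy hpbt ozguf hwg vmj rac uwiu ewnv ztg
Hunk 5: at line 11 remove [rac] add [shno,ixhx] -> 17 lines: weo awkeh pqnu bwrl cvf lrb pggse xylgy hpbt ozguf hwg vmj shno ixhx uwiu ewnv ztg
Hunk 6: at line 10 remove [vmj,shno] add [vfdr,rtc,nqfto] -> 18 lines: weo awkeh pqnu bwrl cvf lrb pggse xylgy hpbt ozguf hwg vfdr rtc nqfto ixhx uwiu ewnv ztg
Final line count: 18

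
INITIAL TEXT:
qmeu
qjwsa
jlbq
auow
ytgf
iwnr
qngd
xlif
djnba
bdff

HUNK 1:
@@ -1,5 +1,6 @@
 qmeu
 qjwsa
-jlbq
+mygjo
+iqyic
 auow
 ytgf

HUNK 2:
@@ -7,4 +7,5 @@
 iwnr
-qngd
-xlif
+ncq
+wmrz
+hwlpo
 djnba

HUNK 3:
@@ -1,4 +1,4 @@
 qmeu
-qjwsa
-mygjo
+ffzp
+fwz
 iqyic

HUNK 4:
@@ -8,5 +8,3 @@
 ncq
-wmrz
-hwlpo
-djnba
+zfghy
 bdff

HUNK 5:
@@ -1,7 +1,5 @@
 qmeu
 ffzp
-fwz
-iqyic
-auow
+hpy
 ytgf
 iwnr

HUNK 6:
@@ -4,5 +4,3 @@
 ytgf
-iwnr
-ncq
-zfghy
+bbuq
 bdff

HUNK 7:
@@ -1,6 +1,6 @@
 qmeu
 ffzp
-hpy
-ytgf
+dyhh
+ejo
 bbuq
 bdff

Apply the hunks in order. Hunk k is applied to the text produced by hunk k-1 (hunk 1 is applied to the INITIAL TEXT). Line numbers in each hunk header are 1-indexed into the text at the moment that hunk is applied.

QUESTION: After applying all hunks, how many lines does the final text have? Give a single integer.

Answer: 6

Derivation:
Hunk 1: at line 1 remove [jlbq] add [mygjo,iqyic] -> 11 lines: qmeu qjwsa mygjo iqyic auow ytgf iwnr qngd xlif djnba bdff
Hunk 2: at line 7 remove [qngd,xlif] add [ncq,wmrz,hwlpo] -> 12 lines: qmeu qjwsa mygjo iqyic auow ytgf iwnr ncq wmrz hwlpo djnba bdff
Hunk 3: at line 1 remove [qjwsa,mygjo] add [ffzp,fwz] -> 12 lines: qmeu ffzp fwz iqyic auow ytgf iwnr ncq wmrz hwlpo djnba bdff
Hunk 4: at line 8 remove [wmrz,hwlpo,djnba] add [zfghy] -> 10 lines: qmeu ffzp fwz iqyic auow ytgf iwnr ncq zfghy bdff
Hunk 5: at line 1 remove [fwz,iqyic,auow] add [hpy] -> 8 lines: qmeu ffzp hpy ytgf iwnr ncq zfghy bdff
Hunk 6: at line 4 remove [iwnr,ncq,zfghy] add [bbuq] -> 6 lines: qmeu ffzp hpy ytgf bbuq bdff
Hunk 7: at line 1 remove [hpy,ytgf] add [dyhh,ejo] -> 6 lines: qmeu ffzp dyhh ejo bbuq bdff
Final line count: 6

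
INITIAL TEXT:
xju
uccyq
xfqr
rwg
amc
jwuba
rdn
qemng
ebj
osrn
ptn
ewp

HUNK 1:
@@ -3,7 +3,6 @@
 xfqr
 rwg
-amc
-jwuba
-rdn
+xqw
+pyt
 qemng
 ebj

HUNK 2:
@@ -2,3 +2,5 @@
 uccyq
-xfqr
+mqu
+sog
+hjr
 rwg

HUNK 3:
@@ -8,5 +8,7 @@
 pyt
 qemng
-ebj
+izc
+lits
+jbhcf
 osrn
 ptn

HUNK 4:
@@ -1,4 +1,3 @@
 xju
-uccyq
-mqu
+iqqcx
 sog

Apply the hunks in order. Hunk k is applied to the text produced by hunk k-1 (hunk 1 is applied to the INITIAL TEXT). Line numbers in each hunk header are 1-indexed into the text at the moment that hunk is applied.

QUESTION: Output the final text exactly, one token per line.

Hunk 1: at line 3 remove [amc,jwuba,rdn] add [xqw,pyt] -> 11 lines: xju uccyq xfqr rwg xqw pyt qemng ebj osrn ptn ewp
Hunk 2: at line 2 remove [xfqr] add [mqu,sog,hjr] -> 13 lines: xju uccyq mqu sog hjr rwg xqw pyt qemng ebj osrn ptn ewp
Hunk 3: at line 8 remove [ebj] add [izc,lits,jbhcf] -> 15 lines: xju uccyq mqu sog hjr rwg xqw pyt qemng izc lits jbhcf osrn ptn ewp
Hunk 4: at line 1 remove [uccyq,mqu] add [iqqcx] -> 14 lines: xju iqqcx sog hjr rwg xqw pyt qemng izc lits jbhcf osrn ptn ewp

Answer: xju
iqqcx
sog
hjr
rwg
xqw
pyt
qemng
izc
lits
jbhcf
osrn
ptn
ewp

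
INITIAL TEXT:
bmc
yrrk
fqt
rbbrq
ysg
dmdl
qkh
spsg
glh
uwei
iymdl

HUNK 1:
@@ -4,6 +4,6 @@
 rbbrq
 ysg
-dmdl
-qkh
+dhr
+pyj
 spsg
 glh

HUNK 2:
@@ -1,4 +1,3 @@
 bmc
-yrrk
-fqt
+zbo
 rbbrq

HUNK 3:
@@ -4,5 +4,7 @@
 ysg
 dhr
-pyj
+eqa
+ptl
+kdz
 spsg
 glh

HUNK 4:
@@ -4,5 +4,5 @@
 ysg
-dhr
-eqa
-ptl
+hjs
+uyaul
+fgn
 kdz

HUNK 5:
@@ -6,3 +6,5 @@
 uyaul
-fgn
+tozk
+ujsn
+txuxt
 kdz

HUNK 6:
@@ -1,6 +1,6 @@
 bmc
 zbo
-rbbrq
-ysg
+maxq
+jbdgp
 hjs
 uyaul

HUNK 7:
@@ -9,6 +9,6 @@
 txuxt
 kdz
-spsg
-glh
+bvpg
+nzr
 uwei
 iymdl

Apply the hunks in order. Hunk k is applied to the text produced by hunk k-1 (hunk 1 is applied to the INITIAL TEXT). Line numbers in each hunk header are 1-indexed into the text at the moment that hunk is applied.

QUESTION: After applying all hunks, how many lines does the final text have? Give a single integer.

Hunk 1: at line 4 remove [dmdl,qkh] add [dhr,pyj] -> 11 lines: bmc yrrk fqt rbbrq ysg dhr pyj spsg glh uwei iymdl
Hunk 2: at line 1 remove [yrrk,fqt] add [zbo] -> 10 lines: bmc zbo rbbrq ysg dhr pyj spsg glh uwei iymdl
Hunk 3: at line 4 remove [pyj] add [eqa,ptl,kdz] -> 12 lines: bmc zbo rbbrq ysg dhr eqa ptl kdz spsg glh uwei iymdl
Hunk 4: at line 4 remove [dhr,eqa,ptl] add [hjs,uyaul,fgn] -> 12 lines: bmc zbo rbbrq ysg hjs uyaul fgn kdz spsg glh uwei iymdl
Hunk 5: at line 6 remove [fgn] add [tozk,ujsn,txuxt] -> 14 lines: bmc zbo rbbrq ysg hjs uyaul tozk ujsn txuxt kdz spsg glh uwei iymdl
Hunk 6: at line 1 remove [rbbrq,ysg] add [maxq,jbdgp] -> 14 lines: bmc zbo maxq jbdgp hjs uyaul tozk ujsn txuxt kdz spsg glh uwei iymdl
Hunk 7: at line 9 remove [spsg,glh] add [bvpg,nzr] -> 14 lines: bmc zbo maxq jbdgp hjs uyaul tozk ujsn txuxt kdz bvpg nzr uwei iymdl
Final line count: 14

Answer: 14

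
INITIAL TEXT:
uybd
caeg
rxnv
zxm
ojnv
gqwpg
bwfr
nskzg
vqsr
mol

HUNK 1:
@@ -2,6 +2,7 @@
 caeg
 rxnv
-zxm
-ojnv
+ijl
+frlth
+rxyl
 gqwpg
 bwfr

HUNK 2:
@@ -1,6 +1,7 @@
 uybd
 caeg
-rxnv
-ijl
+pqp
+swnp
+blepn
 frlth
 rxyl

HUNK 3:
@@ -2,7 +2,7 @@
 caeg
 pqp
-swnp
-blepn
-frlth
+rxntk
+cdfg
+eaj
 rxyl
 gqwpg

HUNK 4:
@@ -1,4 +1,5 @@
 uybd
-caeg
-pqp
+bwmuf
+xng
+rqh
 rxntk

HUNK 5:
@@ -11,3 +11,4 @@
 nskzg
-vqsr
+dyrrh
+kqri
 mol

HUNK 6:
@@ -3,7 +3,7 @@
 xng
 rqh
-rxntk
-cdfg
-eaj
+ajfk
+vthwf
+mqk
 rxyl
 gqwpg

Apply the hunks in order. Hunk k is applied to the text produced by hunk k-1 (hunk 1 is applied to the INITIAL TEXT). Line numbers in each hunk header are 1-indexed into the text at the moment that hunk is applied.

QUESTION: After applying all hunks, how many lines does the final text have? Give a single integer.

Answer: 14

Derivation:
Hunk 1: at line 2 remove [zxm,ojnv] add [ijl,frlth,rxyl] -> 11 lines: uybd caeg rxnv ijl frlth rxyl gqwpg bwfr nskzg vqsr mol
Hunk 2: at line 1 remove [rxnv,ijl] add [pqp,swnp,blepn] -> 12 lines: uybd caeg pqp swnp blepn frlth rxyl gqwpg bwfr nskzg vqsr mol
Hunk 3: at line 2 remove [swnp,blepn,frlth] add [rxntk,cdfg,eaj] -> 12 lines: uybd caeg pqp rxntk cdfg eaj rxyl gqwpg bwfr nskzg vqsr mol
Hunk 4: at line 1 remove [caeg,pqp] add [bwmuf,xng,rqh] -> 13 lines: uybd bwmuf xng rqh rxntk cdfg eaj rxyl gqwpg bwfr nskzg vqsr mol
Hunk 5: at line 11 remove [vqsr] add [dyrrh,kqri] -> 14 lines: uybd bwmuf xng rqh rxntk cdfg eaj rxyl gqwpg bwfr nskzg dyrrh kqri mol
Hunk 6: at line 3 remove [rxntk,cdfg,eaj] add [ajfk,vthwf,mqk] -> 14 lines: uybd bwmuf xng rqh ajfk vthwf mqk rxyl gqwpg bwfr nskzg dyrrh kqri mol
Final line count: 14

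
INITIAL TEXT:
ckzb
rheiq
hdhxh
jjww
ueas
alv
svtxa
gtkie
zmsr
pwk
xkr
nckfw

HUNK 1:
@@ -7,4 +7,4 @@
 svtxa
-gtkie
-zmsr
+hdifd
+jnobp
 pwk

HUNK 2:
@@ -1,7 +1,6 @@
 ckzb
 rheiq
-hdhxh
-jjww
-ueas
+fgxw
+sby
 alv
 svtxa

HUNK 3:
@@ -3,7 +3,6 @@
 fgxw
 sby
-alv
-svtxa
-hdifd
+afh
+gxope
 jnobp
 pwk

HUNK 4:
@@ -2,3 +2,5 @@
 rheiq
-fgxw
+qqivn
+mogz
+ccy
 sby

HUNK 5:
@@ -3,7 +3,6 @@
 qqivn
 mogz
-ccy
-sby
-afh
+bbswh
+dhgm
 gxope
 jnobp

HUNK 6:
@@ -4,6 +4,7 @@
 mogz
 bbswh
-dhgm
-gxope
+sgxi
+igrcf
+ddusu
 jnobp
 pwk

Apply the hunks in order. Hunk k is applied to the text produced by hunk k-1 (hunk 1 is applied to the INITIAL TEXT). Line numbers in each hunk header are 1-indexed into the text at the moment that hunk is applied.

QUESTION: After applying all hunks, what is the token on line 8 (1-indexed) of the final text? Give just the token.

Answer: ddusu

Derivation:
Hunk 1: at line 7 remove [gtkie,zmsr] add [hdifd,jnobp] -> 12 lines: ckzb rheiq hdhxh jjww ueas alv svtxa hdifd jnobp pwk xkr nckfw
Hunk 2: at line 1 remove [hdhxh,jjww,ueas] add [fgxw,sby] -> 11 lines: ckzb rheiq fgxw sby alv svtxa hdifd jnobp pwk xkr nckfw
Hunk 3: at line 3 remove [alv,svtxa,hdifd] add [afh,gxope] -> 10 lines: ckzb rheiq fgxw sby afh gxope jnobp pwk xkr nckfw
Hunk 4: at line 2 remove [fgxw] add [qqivn,mogz,ccy] -> 12 lines: ckzb rheiq qqivn mogz ccy sby afh gxope jnobp pwk xkr nckfw
Hunk 5: at line 3 remove [ccy,sby,afh] add [bbswh,dhgm] -> 11 lines: ckzb rheiq qqivn mogz bbswh dhgm gxope jnobp pwk xkr nckfw
Hunk 6: at line 4 remove [dhgm,gxope] add [sgxi,igrcf,ddusu] -> 12 lines: ckzb rheiq qqivn mogz bbswh sgxi igrcf ddusu jnobp pwk xkr nckfw
Final line 8: ddusu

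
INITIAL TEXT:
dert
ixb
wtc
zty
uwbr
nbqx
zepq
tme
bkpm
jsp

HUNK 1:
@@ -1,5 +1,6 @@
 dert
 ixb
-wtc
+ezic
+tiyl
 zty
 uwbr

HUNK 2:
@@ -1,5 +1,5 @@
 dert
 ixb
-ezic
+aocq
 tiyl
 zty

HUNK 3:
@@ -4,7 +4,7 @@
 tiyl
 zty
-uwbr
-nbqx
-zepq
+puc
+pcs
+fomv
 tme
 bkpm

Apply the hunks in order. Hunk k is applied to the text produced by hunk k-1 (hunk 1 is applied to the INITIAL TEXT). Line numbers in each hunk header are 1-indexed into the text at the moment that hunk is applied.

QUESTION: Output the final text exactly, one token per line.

Hunk 1: at line 1 remove [wtc] add [ezic,tiyl] -> 11 lines: dert ixb ezic tiyl zty uwbr nbqx zepq tme bkpm jsp
Hunk 2: at line 1 remove [ezic] add [aocq] -> 11 lines: dert ixb aocq tiyl zty uwbr nbqx zepq tme bkpm jsp
Hunk 3: at line 4 remove [uwbr,nbqx,zepq] add [puc,pcs,fomv] -> 11 lines: dert ixb aocq tiyl zty puc pcs fomv tme bkpm jsp

Answer: dert
ixb
aocq
tiyl
zty
puc
pcs
fomv
tme
bkpm
jsp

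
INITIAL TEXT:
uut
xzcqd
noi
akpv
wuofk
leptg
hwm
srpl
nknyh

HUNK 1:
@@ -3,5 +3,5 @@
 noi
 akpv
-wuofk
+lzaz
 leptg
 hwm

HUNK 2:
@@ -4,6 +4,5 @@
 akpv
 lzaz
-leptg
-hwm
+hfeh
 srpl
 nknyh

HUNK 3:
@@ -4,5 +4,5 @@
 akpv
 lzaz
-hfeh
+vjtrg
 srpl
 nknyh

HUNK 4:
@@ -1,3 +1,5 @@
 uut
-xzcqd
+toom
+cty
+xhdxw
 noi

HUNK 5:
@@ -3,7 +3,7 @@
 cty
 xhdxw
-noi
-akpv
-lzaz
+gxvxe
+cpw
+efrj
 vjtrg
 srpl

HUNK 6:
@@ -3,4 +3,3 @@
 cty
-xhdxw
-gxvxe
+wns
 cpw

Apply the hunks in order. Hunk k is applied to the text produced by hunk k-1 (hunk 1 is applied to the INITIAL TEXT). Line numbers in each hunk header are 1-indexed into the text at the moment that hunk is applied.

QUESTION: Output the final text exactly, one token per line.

Answer: uut
toom
cty
wns
cpw
efrj
vjtrg
srpl
nknyh

Derivation:
Hunk 1: at line 3 remove [wuofk] add [lzaz] -> 9 lines: uut xzcqd noi akpv lzaz leptg hwm srpl nknyh
Hunk 2: at line 4 remove [leptg,hwm] add [hfeh] -> 8 lines: uut xzcqd noi akpv lzaz hfeh srpl nknyh
Hunk 3: at line 4 remove [hfeh] add [vjtrg] -> 8 lines: uut xzcqd noi akpv lzaz vjtrg srpl nknyh
Hunk 4: at line 1 remove [xzcqd] add [toom,cty,xhdxw] -> 10 lines: uut toom cty xhdxw noi akpv lzaz vjtrg srpl nknyh
Hunk 5: at line 3 remove [noi,akpv,lzaz] add [gxvxe,cpw,efrj] -> 10 lines: uut toom cty xhdxw gxvxe cpw efrj vjtrg srpl nknyh
Hunk 6: at line 3 remove [xhdxw,gxvxe] add [wns] -> 9 lines: uut toom cty wns cpw efrj vjtrg srpl nknyh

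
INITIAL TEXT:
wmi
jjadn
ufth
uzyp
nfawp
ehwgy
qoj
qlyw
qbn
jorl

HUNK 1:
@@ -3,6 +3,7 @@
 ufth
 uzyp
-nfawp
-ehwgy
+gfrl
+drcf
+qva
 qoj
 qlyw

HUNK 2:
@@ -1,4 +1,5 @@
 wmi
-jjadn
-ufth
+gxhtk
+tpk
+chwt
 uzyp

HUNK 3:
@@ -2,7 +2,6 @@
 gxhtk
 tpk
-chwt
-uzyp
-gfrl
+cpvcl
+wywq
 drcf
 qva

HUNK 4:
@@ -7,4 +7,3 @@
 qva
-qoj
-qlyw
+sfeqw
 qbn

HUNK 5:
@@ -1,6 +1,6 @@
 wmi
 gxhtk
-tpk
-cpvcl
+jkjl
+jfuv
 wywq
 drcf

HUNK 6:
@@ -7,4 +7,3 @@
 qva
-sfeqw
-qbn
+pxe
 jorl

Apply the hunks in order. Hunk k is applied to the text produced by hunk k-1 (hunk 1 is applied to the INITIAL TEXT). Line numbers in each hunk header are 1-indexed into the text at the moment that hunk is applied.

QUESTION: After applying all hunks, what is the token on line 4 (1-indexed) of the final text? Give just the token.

Hunk 1: at line 3 remove [nfawp,ehwgy] add [gfrl,drcf,qva] -> 11 lines: wmi jjadn ufth uzyp gfrl drcf qva qoj qlyw qbn jorl
Hunk 2: at line 1 remove [jjadn,ufth] add [gxhtk,tpk,chwt] -> 12 lines: wmi gxhtk tpk chwt uzyp gfrl drcf qva qoj qlyw qbn jorl
Hunk 3: at line 2 remove [chwt,uzyp,gfrl] add [cpvcl,wywq] -> 11 lines: wmi gxhtk tpk cpvcl wywq drcf qva qoj qlyw qbn jorl
Hunk 4: at line 7 remove [qoj,qlyw] add [sfeqw] -> 10 lines: wmi gxhtk tpk cpvcl wywq drcf qva sfeqw qbn jorl
Hunk 5: at line 1 remove [tpk,cpvcl] add [jkjl,jfuv] -> 10 lines: wmi gxhtk jkjl jfuv wywq drcf qva sfeqw qbn jorl
Hunk 6: at line 7 remove [sfeqw,qbn] add [pxe] -> 9 lines: wmi gxhtk jkjl jfuv wywq drcf qva pxe jorl
Final line 4: jfuv

Answer: jfuv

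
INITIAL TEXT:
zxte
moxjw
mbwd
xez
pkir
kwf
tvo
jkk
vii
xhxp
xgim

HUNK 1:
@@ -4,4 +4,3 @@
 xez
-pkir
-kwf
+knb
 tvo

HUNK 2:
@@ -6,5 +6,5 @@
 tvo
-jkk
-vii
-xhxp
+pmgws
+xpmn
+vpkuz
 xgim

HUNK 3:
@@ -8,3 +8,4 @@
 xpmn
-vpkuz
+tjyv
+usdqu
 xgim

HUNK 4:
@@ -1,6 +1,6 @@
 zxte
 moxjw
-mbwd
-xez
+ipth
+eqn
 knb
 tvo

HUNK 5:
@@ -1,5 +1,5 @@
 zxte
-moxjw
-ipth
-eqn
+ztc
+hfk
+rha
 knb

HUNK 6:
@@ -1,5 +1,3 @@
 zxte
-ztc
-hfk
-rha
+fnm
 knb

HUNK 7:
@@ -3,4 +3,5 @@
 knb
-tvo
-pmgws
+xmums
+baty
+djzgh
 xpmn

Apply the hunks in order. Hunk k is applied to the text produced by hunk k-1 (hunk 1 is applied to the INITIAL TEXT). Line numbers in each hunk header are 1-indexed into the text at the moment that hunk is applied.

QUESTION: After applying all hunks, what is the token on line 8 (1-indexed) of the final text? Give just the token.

Hunk 1: at line 4 remove [pkir,kwf] add [knb] -> 10 lines: zxte moxjw mbwd xez knb tvo jkk vii xhxp xgim
Hunk 2: at line 6 remove [jkk,vii,xhxp] add [pmgws,xpmn,vpkuz] -> 10 lines: zxte moxjw mbwd xez knb tvo pmgws xpmn vpkuz xgim
Hunk 3: at line 8 remove [vpkuz] add [tjyv,usdqu] -> 11 lines: zxte moxjw mbwd xez knb tvo pmgws xpmn tjyv usdqu xgim
Hunk 4: at line 1 remove [mbwd,xez] add [ipth,eqn] -> 11 lines: zxte moxjw ipth eqn knb tvo pmgws xpmn tjyv usdqu xgim
Hunk 5: at line 1 remove [moxjw,ipth,eqn] add [ztc,hfk,rha] -> 11 lines: zxte ztc hfk rha knb tvo pmgws xpmn tjyv usdqu xgim
Hunk 6: at line 1 remove [ztc,hfk,rha] add [fnm] -> 9 lines: zxte fnm knb tvo pmgws xpmn tjyv usdqu xgim
Hunk 7: at line 3 remove [tvo,pmgws] add [xmums,baty,djzgh] -> 10 lines: zxte fnm knb xmums baty djzgh xpmn tjyv usdqu xgim
Final line 8: tjyv

Answer: tjyv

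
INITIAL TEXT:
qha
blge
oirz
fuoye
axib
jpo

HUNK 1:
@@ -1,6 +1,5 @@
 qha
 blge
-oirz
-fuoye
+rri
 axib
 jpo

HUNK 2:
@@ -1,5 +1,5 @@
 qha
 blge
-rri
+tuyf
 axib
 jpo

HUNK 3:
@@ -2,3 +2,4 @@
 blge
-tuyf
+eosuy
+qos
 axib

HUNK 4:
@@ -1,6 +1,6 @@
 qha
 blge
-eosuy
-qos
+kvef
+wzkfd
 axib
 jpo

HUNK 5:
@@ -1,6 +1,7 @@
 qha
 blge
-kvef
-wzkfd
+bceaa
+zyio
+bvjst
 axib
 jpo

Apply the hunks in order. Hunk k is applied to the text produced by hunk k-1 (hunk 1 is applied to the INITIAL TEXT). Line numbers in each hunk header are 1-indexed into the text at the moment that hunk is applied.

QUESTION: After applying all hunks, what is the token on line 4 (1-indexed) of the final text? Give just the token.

Hunk 1: at line 1 remove [oirz,fuoye] add [rri] -> 5 lines: qha blge rri axib jpo
Hunk 2: at line 1 remove [rri] add [tuyf] -> 5 lines: qha blge tuyf axib jpo
Hunk 3: at line 2 remove [tuyf] add [eosuy,qos] -> 6 lines: qha blge eosuy qos axib jpo
Hunk 4: at line 1 remove [eosuy,qos] add [kvef,wzkfd] -> 6 lines: qha blge kvef wzkfd axib jpo
Hunk 5: at line 1 remove [kvef,wzkfd] add [bceaa,zyio,bvjst] -> 7 lines: qha blge bceaa zyio bvjst axib jpo
Final line 4: zyio

Answer: zyio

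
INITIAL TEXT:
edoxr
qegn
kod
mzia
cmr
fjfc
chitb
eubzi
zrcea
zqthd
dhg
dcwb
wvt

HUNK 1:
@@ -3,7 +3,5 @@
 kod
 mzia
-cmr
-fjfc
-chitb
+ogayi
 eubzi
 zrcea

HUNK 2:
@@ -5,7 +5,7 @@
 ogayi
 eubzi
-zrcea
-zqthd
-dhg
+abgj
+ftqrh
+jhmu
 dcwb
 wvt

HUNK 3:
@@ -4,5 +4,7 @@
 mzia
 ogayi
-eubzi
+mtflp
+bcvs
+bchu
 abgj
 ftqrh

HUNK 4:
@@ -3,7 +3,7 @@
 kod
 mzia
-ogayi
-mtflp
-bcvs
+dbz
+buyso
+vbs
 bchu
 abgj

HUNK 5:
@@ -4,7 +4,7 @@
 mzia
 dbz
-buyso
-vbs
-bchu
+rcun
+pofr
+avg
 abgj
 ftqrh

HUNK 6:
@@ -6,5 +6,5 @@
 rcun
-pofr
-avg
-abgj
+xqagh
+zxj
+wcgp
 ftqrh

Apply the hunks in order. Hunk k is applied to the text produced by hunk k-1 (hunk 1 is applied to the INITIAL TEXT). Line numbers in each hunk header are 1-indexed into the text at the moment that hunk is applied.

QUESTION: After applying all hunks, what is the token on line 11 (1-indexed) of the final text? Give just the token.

Hunk 1: at line 3 remove [cmr,fjfc,chitb] add [ogayi] -> 11 lines: edoxr qegn kod mzia ogayi eubzi zrcea zqthd dhg dcwb wvt
Hunk 2: at line 5 remove [zrcea,zqthd,dhg] add [abgj,ftqrh,jhmu] -> 11 lines: edoxr qegn kod mzia ogayi eubzi abgj ftqrh jhmu dcwb wvt
Hunk 3: at line 4 remove [eubzi] add [mtflp,bcvs,bchu] -> 13 lines: edoxr qegn kod mzia ogayi mtflp bcvs bchu abgj ftqrh jhmu dcwb wvt
Hunk 4: at line 3 remove [ogayi,mtflp,bcvs] add [dbz,buyso,vbs] -> 13 lines: edoxr qegn kod mzia dbz buyso vbs bchu abgj ftqrh jhmu dcwb wvt
Hunk 5: at line 4 remove [buyso,vbs,bchu] add [rcun,pofr,avg] -> 13 lines: edoxr qegn kod mzia dbz rcun pofr avg abgj ftqrh jhmu dcwb wvt
Hunk 6: at line 6 remove [pofr,avg,abgj] add [xqagh,zxj,wcgp] -> 13 lines: edoxr qegn kod mzia dbz rcun xqagh zxj wcgp ftqrh jhmu dcwb wvt
Final line 11: jhmu

Answer: jhmu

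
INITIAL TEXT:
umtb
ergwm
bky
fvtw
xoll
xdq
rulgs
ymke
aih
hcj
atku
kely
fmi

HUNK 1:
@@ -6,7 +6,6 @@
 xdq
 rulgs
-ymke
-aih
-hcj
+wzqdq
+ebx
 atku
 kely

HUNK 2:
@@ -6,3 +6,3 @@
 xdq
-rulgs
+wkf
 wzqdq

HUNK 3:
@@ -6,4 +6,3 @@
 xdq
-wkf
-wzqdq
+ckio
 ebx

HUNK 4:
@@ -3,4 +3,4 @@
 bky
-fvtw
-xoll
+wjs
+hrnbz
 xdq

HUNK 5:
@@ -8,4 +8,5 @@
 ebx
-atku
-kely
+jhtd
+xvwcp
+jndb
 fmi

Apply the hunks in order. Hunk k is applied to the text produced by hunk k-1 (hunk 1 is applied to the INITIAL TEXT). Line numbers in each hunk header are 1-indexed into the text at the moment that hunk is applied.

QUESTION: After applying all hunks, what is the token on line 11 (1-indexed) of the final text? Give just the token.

Hunk 1: at line 6 remove [ymke,aih,hcj] add [wzqdq,ebx] -> 12 lines: umtb ergwm bky fvtw xoll xdq rulgs wzqdq ebx atku kely fmi
Hunk 2: at line 6 remove [rulgs] add [wkf] -> 12 lines: umtb ergwm bky fvtw xoll xdq wkf wzqdq ebx atku kely fmi
Hunk 3: at line 6 remove [wkf,wzqdq] add [ckio] -> 11 lines: umtb ergwm bky fvtw xoll xdq ckio ebx atku kely fmi
Hunk 4: at line 3 remove [fvtw,xoll] add [wjs,hrnbz] -> 11 lines: umtb ergwm bky wjs hrnbz xdq ckio ebx atku kely fmi
Hunk 5: at line 8 remove [atku,kely] add [jhtd,xvwcp,jndb] -> 12 lines: umtb ergwm bky wjs hrnbz xdq ckio ebx jhtd xvwcp jndb fmi
Final line 11: jndb

Answer: jndb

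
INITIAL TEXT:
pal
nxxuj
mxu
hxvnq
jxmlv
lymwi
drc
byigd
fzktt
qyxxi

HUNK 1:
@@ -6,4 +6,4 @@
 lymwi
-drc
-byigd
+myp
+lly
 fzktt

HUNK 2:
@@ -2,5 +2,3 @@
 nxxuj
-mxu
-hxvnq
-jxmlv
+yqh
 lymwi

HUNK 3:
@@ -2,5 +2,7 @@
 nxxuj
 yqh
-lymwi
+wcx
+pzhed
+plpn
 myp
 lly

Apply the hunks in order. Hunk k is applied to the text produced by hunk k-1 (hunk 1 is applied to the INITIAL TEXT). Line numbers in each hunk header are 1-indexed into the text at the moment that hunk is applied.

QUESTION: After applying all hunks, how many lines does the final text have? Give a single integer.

Hunk 1: at line 6 remove [drc,byigd] add [myp,lly] -> 10 lines: pal nxxuj mxu hxvnq jxmlv lymwi myp lly fzktt qyxxi
Hunk 2: at line 2 remove [mxu,hxvnq,jxmlv] add [yqh] -> 8 lines: pal nxxuj yqh lymwi myp lly fzktt qyxxi
Hunk 3: at line 2 remove [lymwi] add [wcx,pzhed,plpn] -> 10 lines: pal nxxuj yqh wcx pzhed plpn myp lly fzktt qyxxi
Final line count: 10

Answer: 10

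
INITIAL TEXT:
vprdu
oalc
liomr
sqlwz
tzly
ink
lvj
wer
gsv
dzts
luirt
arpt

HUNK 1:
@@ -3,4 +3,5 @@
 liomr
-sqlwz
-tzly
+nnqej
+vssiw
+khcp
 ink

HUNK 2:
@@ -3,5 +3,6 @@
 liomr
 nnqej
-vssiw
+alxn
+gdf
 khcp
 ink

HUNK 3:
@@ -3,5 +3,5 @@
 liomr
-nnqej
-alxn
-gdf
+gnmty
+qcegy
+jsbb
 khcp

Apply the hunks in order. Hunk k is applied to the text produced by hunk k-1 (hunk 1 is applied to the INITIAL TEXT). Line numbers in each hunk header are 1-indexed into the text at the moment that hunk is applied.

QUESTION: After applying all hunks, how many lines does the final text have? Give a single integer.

Answer: 14

Derivation:
Hunk 1: at line 3 remove [sqlwz,tzly] add [nnqej,vssiw,khcp] -> 13 lines: vprdu oalc liomr nnqej vssiw khcp ink lvj wer gsv dzts luirt arpt
Hunk 2: at line 3 remove [vssiw] add [alxn,gdf] -> 14 lines: vprdu oalc liomr nnqej alxn gdf khcp ink lvj wer gsv dzts luirt arpt
Hunk 3: at line 3 remove [nnqej,alxn,gdf] add [gnmty,qcegy,jsbb] -> 14 lines: vprdu oalc liomr gnmty qcegy jsbb khcp ink lvj wer gsv dzts luirt arpt
Final line count: 14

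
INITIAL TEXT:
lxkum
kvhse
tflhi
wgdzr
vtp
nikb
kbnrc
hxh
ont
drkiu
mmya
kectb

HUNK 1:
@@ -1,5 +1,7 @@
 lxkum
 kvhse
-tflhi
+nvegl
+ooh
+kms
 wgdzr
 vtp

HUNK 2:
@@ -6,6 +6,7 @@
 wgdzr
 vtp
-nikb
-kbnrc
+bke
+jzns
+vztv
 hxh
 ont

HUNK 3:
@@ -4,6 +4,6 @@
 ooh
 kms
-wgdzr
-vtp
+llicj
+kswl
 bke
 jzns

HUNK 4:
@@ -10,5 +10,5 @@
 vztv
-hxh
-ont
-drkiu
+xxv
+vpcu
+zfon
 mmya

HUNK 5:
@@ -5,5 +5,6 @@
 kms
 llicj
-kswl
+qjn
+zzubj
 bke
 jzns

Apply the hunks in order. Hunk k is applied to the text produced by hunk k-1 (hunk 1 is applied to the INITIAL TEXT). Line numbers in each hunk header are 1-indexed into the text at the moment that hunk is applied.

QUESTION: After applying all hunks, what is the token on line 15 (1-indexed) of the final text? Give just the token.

Answer: mmya

Derivation:
Hunk 1: at line 1 remove [tflhi] add [nvegl,ooh,kms] -> 14 lines: lxkum kvhse nvegl ooh kms wgdzr vtp nikb kbnrc hxh ont drkiu mmya kectb
Hunk 2: at line 6 remove [nikb,kbnrc] add [bke,jzns,vztv] -> 15 lines: lxkum kvhse nvegl ooh kms wgdzr vtp bke jzns vztv hxh ont drkiu mmya kectb
Hunk 3: at line 4 remove [wgdzr,vtp] add [llicj,kswl] -> 15 lines: lxkum kvhse nvegl ooh kms llicj kswl bke jzns vztv hxh ont drkiu mmya kectb
Hunk 4: at line 10 remove [hxh,ont,drkiu] add [xxv,vpcu,zfon] -> 15 lines: lxkum kvhse nvegl ooh kms llicj kswl bke jzns vztv xxv vpcu zfon mmya kectb
Hunk 5: at line 5 remove [kswl] add [qjn,zzubj] -> 16 lines: lxkum kvhse nvegl ooh kms llicj qjn zzubj bke jzns vztv xxv vpcu zfon mmya kectb
Final line 15: mmya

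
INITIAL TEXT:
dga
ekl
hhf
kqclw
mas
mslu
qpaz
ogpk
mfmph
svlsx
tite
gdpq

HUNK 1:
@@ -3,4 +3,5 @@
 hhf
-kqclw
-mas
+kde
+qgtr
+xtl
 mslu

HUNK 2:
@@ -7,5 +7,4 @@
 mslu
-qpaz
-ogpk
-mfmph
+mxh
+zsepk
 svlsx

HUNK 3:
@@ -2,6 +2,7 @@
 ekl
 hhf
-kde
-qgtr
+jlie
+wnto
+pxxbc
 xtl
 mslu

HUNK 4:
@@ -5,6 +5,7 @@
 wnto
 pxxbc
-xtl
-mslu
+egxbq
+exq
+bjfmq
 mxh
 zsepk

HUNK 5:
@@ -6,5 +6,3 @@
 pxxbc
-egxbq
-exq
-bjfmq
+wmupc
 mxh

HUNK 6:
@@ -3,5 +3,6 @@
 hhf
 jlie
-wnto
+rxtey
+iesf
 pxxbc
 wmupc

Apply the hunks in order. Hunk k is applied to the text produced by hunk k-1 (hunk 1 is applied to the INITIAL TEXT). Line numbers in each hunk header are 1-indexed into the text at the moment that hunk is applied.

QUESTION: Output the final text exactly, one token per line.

Hunk 1: at line 3 remove [kqclw,mas] add [kde,qgtr,xtl] -> 13 lines: dga ekl hhf kde qgtr xtl mslu qpaz ogpk mfmph svlsx tite gdpq
Hunk 2: at line 7 remove [qpaz,ogpk,mfmph] add [mxh,zsepk] -> 12 lines: dga ekl hhf kde qgtr xtl mslu mxh zsepk svlsx tite gdpq
Hunk 3: at line 2 remove [kde,qgtr] add [jlie,wnto,pxxbc] -> 13 lines: dga ekl hhf jlie wnto pxxbc xtl mslu mxh zsepk svlsx tite gdpq
Hunk 4: at line 5 remove [xtl,mslu] add [egxbq,exq,bjfmq] -> 14 lines: dga ekl hhf jlie wnto pxxbc egxbq exq bjfmq mxh zsepk svlsx tite gdpq
Hunk 5: at line 6 remove [egxbq,exq,bjfmq] add [wmupc] -> 12 lines: dga ekl hhf jlie wnto pxxbc wmupc mxh zsepk svlsx tite gdpq
Hunk 6: at line 3 remove [wnto] add [rxtey,iesf] -> 13 lines: dga ekl hhf jlie rxtey iesf pxxbc wmupc mxh zsepk svlsx tite gdpq

Answer: dga
ekl
hhf
jlie
rxtey
iesf
pxxbc
wmupc
mxh
zsepk
svlsx
tite
gdpq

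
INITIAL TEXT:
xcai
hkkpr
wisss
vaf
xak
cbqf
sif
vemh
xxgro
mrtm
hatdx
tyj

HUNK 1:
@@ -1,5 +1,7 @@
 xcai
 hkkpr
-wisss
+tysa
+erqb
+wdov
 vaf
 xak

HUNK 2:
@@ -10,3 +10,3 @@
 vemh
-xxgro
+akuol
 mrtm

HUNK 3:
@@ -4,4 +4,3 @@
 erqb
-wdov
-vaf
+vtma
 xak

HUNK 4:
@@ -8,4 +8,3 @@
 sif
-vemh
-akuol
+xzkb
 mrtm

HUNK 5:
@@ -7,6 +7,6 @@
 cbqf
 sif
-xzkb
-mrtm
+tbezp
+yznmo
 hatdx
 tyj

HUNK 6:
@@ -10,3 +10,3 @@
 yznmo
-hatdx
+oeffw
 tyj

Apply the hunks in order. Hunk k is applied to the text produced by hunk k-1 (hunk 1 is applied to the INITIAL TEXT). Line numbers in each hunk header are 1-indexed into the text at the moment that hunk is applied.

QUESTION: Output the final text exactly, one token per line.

Answer: xcai
hkkpr
tysa
erqb
vtma
xak
cbqf
sif
tbezp
yznmo
oeffw
tyj

Derivation:
Hunk 1: at line 1 remove [wisss] add [tysa,erqb,wdov] -> 14 lines: xcai hkkpr tysa erqb wdov vaf xak cbqf sif vemh xxgro mrtm hatdx tyj
Hunk 2: at line 10 remove [xxgro] add [akuol] -> 14 lines: xcai hkkpr tysa erqb wdov vaf xak cbqf sif vemh akuol mrtm hatdx tyj
Hunk 3: at line 4 remove [wdov,vaf] add [vtma] -> 13 lines: xcai hkkpr tysa erqb vtma xak cbqf sif vemh akuol mrtm hatdx tyj
Hunk 4: at line 8 remove [vemh,akuol] add [xzkb] -> 12 lines: xcai hkkpr tysa erqb vtma xak cbqf sif xzkb mrtm hatdx tyj
Hunk 5: at line 7 remove [xzkb,mrtm] add [tbezp,yznmo] -> 12 lines: xcai hkkpr tysa erqb vtma xak cbqf sif tbezp yznmo hatdx tyj
Hunk 6: at line 10 remove [hatdx] add [oeffw] -> 12 lines: xcai hkkpr tysa erqb vtma xak cbqf sif tbezp yznmo oeffw tyj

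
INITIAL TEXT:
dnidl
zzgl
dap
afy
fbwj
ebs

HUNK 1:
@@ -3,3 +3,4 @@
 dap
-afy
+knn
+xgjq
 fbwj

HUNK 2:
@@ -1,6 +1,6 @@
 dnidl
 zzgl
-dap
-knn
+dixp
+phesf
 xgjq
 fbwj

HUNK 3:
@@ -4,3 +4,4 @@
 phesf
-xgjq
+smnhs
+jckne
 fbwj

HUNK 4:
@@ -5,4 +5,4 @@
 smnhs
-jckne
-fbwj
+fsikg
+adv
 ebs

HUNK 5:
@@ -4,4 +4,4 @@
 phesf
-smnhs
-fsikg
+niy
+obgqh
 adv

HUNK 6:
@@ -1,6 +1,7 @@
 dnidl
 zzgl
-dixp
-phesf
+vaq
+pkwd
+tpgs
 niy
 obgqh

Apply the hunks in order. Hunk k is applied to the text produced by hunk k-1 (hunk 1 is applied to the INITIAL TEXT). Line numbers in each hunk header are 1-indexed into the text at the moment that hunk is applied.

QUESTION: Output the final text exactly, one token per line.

Answer: dnidl
zzgl
vaq
pkwd
tpgs
niy
obgqh
adv
ebs

Derivation:
Hunk 1: at line 3 remove [afy] add [knn,xgjq] -> 7 lines: dnidl zzgl dap knn xgjq fbwj ebs
Hunk 2: at line 1 remove [dap,knn] add [dixp,phesf] -> 7 lines: dnidl zzgl dixp phesf xgjq fbwj ebs
Hunk 3: at line 4 remove [xgjq] add [smnhs,jckne] -> 8 lines: dnidl zzgl dixp phesf smnhs jckne fbwj ebs
Hunk 4: at line 5 remove [jckne,fbwj] add [fsikg,adv] -> 8 lines: dnidl zzgl dixp phesf smnhs fsikg adv ebs
Hunk 5: at line 4 remove [smnhs,fsikg] add [niy,obgqh] -> 8 lines: dnidl zzgl dixp phesf niy obgqh adv ebs
Hunk 6: at line 1 remove [dixp,phesf] add [vaq,pkwd,tpgs] -> 9 lines: dnidl zzgl vaq pkwd tpgs niy obgqh adv ebs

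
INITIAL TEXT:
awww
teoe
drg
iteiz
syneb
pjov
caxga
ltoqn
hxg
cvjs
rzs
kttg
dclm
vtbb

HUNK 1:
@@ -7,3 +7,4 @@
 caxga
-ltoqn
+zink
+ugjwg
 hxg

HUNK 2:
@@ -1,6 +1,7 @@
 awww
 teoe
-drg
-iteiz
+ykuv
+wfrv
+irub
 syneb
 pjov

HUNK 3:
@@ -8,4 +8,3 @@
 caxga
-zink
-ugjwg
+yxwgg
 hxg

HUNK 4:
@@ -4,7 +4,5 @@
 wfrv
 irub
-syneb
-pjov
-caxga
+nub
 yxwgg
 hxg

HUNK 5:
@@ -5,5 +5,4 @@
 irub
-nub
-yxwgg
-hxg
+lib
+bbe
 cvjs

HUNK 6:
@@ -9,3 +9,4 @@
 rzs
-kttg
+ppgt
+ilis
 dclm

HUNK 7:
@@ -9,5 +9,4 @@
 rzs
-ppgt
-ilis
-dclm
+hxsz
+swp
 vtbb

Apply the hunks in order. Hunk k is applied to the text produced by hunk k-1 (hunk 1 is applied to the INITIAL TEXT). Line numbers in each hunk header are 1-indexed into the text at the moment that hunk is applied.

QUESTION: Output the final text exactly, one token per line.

Answer: awww
teoe
ykuv
wfrv
irub
lib
bbe
cvjs
rzs
hxsz
swp
vtbb

Derivation:
Hunk 1: at line 7 remove [ltoqn] add [zink,ugjwg] -> 15 lines: awww teoe drg iteiz syneb pjov caxga zink ugjwg hxg cvjs rzs kttg dclm vtbb
Hunk 2: at line 1 remove [drg,iteiz] add [ykuv,wfrv,irub] -> 16 lines: awww teoe ykuv wfrv irub syneb pjov caxga zink ugjwg hxg cvjs rzs kttg dclm vtbb
Hunk 3: at line 8 remove [zink,ugjwg] add [yxwgg] -> 15 lines: awww teoe ykuv wfrv irub syneb pjov caxga yxwgg hxg cvjs rzs kttg dclm vtbb
Hunk 4: at line 4 remove [syneb,pjov,caxga] add [nub] -> 13 lines: awww teoe ykuv wfrv irub nub yxwgg hxg cvjs rzs kttg dclm vtbb
Hunk 5: at line 5 remove [nub,yxwgg,hxg] add [lib,bbe] -> 12 lines: awww teoe ykuv wfrv irub lib bbe cvjs rzs kttg dclm vtbb
Hunk 6: at line 9 remove [kttg] add [ppgt,ilis] -> 13 lines: awww teoe ykuv wfrv irub lib bbe cvjs rzs ppgt ilis dclm vtbb
Hunk 7: at line 9 remove [ppgt,ilis,dclm] add [hxsz,swp] -> 12 lines: awww teoe ykuv wfrv irub lib bbe cvjs rzs hxsz swp vtbb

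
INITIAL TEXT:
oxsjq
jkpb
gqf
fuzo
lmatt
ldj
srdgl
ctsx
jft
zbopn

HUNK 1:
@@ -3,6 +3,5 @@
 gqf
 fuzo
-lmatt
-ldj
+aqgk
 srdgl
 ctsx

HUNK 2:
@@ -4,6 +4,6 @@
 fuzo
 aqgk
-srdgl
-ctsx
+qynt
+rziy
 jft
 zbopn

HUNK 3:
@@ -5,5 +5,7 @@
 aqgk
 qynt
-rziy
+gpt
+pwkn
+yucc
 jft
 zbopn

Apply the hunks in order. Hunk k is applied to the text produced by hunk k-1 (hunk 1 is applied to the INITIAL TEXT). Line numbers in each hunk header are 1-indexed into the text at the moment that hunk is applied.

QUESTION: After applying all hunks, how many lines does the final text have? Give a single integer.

Hunk 1: at line 3 remove [lmatt,ldj] add [aqgk] -> 9 lines: oxsjq jkpb gqf fuzo aqgk srdgl ctsx jft zbopn
Hunk 2: at line 4 remove [srdgl,ctsx] add [qynt,rziy] -> 9 lines: oxsjq jkpb gqf fuzo aqgk qynt rziy jft zbopn
Hunk 3: at line 5 remove [rziy] add [gpt,pwkn,yucc] -> 11 lines: oxsjq jkpb gqf fuzo aqgk qynt gpt pwkn yucc jft zbopn
Final line count: 11

Answer: 11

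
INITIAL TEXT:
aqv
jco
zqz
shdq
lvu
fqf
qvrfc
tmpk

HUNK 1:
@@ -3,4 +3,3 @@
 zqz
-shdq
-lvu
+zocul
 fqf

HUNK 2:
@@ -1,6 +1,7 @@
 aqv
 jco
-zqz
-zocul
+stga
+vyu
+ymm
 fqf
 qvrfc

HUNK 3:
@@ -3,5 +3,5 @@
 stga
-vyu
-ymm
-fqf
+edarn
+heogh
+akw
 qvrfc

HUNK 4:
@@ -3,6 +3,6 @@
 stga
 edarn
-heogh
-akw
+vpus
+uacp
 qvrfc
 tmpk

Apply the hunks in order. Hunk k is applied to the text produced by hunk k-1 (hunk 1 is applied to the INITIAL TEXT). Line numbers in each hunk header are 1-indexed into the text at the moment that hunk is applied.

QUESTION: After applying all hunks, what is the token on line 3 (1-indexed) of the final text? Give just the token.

Answer: stga

Derivation:
Hunk 1: at line 3 remove [shdq,lvu] add [zocul] -> 7 lines: aqv jco zqz zocul fqf qvrfc tmpk
Hunk 2: at line 1 remove [zqz,zocul] add [stga,vyu,ymm] -> 8 lines: aqv jco stga vyu ymm fqf qvrfc tmpk
Hunk 3: at line 3 remove [vyu,ymm,fqf] add [edarn,heogh,akw] -> 8 lines: aqv jco stga edarn heogh akw qvrfc tmpk
Hunk 4: at line 3 remove [heogh,akw] add [vpus,uacp] -> 8 lines: aqv jco stga edarn vpus uacp qvrfc tmpk
Final line 3: stga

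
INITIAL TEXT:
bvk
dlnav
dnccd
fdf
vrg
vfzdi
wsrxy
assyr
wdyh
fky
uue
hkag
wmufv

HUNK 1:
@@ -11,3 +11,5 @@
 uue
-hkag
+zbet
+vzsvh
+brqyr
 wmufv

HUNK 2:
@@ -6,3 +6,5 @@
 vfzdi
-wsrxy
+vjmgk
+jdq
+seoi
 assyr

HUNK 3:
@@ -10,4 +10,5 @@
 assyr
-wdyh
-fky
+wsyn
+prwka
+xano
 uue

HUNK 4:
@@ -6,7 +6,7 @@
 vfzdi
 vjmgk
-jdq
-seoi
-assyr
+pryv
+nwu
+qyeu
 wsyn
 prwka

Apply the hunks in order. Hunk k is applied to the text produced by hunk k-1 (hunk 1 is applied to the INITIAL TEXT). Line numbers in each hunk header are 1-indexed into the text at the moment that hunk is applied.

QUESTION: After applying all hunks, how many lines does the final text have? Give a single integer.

Answer: 18

Derivation:
Hunk 1: at line 11 remove [hkag] add [zbet,vzsvh,brqyr] -> 15 lines: bvk dlnav dnccd fdf vrg vfzdi wsrxy assyr wdyh fky uue zbet vzsvh brqyr wmufv
Hunk 2: at line 6 remove [wsrxy] add [vjmgk,jdq,seoi] -> 17 lines: bvk dlnav dnccd fdf vrg vfzdi vjmgk jdq seoi assyr wdyh fky uue zbet vzsvh brqyr wmufv
Hunk 3: at line 10 remove [wdyh,fky] add [wsyn,prwka,xano] -> 18 lines: bvk dlnav dnccd fdf vrg vfzdi vjmgk jdq seoi assyr wsyn prwka xano uue zbet vzsvh brqyr wmufv
Hunk 4: at line 6 remove [jdq,seoi,assyr] add [pryv,nwu,qyeu] -> 18 lines: bvk dlnav dnccd fdf vrg vfzdi vjmgk pryv nwu qyeu wsyn prwka xano uue zbet vzsvh brqyr wmufv
Final line count: 18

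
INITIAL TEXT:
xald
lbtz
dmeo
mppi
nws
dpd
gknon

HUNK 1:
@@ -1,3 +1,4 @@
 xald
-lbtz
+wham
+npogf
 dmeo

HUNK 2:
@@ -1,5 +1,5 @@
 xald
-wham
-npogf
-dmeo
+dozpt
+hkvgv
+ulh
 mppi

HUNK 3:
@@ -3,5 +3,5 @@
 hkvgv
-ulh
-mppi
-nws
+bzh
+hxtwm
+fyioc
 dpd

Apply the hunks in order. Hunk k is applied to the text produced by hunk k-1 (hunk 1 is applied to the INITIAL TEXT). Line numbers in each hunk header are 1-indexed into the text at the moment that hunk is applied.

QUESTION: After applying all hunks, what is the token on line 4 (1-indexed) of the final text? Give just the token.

Hunk 1: at line 1 remove [lbtz] add [wham,npogf] -> 8 lines: xald wham npogf dmeo mppi nws dpd gknon
Hunk 2: at line 1 remove [wham,npogf,dmeo] add [dozpt,hkvgv,ulh] -> 8 lines: xald dozpt hkvgv ulh mppi nws dpd gknon
Hunk 3: at line 3 remove [ulh,mppi,nws] add [bzh,hxtwm,fyioc] -> 8 lines: xald dozpt hkvgv bzh hxtwm fyioc dpd gknon
Final line 4: bzh

Answer: bzh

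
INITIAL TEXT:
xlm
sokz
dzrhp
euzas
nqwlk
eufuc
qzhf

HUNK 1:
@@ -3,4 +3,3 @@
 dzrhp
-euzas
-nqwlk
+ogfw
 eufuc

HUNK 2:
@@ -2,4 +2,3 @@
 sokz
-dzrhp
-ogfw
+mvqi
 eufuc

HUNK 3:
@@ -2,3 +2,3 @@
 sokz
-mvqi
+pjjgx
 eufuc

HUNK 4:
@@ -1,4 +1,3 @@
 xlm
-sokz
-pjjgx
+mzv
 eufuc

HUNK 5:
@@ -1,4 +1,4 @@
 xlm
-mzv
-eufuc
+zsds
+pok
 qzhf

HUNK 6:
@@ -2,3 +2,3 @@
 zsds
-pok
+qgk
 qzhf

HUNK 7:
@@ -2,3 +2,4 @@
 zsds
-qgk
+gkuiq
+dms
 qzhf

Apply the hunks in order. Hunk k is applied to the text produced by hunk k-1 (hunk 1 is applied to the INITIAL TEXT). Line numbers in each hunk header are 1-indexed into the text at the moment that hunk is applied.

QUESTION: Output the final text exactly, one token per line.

Hunk 1: at line 3 remove [euzas,nqwlk] add [ogfw] -> 6 lines: xlm sokz dzrhp ogfw eufuc qzhf
Hunk 2: at line 2 remove [dzrhp,ogfw] add [mvqi] -> 5 lines: xlm sokz mvqi eufuc qzhf
Hunk 3: at line 2 remove [mvqi] add [pjjgx] -> 5 lines: xlm sokz pjjgx eufuc qzhf
Hunk 4: at line 1 remove [sokz,pjjgx] add [mzv] -> 4 lines: xlm mzv eufuc qzhf
Hunk 5: at line 1 remove [mzv,eufuc] add [zsds,pok] -> 4 lines: xlm zsds pok qzhf
Hunk 6: at line 2 remove [pok] add [qgk] -> 4 lines: xlm zsds qgk qzhf
Hunk 7: at line 2 remove [qgk] add [gkuiq,dms] -> 5 lines: xlm zsds gkuiq dms qzhf

Answer: xlm
zsds
gkuiq
dms
qzhf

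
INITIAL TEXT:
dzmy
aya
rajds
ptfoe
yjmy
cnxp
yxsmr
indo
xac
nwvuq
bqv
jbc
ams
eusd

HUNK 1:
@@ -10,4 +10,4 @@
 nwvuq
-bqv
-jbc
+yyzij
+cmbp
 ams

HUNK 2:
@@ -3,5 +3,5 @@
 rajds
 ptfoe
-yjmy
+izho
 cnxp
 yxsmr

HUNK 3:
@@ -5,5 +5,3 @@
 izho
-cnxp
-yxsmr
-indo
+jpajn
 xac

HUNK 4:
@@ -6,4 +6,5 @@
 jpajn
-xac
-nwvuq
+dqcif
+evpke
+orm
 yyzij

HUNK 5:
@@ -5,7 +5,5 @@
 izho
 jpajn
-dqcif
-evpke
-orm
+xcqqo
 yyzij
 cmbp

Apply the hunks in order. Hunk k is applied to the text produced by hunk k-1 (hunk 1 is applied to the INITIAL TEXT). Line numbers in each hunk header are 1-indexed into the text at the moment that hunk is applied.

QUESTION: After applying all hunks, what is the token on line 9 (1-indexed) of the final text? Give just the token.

Hunk 1: at line 10 remove [bqv,jbc] add [yyzij,cmbp] -> 14 lines: dzmy aya rajds ptfoe yjmy cnxp yxsmr indo xac nwvuq yyzij cmbp ams eusd
Hunk 2: at line 3 remove [yjmy] add [izho] -> 14 lines: dzmy aya rajds ptfoe izho cnxp yxsmr indo xac nwvuq yyzij cmbp ams eusd
Hunk 3: at line 5 remove [cnxp,yxsmr,indo] add [jpajn] -> 12 lines: dzmy aya rajds ptfoe izho jpajn xac nwvuq yyzij cmbp ams eusd
Hunk 4: at line 6 remove [xac,nwvuq] add [dqcif,evpke,orm] -> 13 lines: dzmy aya rajds ptfoe izho jpajn dqcif evpke orm yyzij cmbp ams eusd
Hunk 5: at line 5 remove [dqcif,evpke,orm] add [xcqqo] -> 11 lines: dzmy aya rajds ptfoe izho jpajn xcqqo yyzij cmbp ams eusd
Final line 9: cmbp

Answer: cmbp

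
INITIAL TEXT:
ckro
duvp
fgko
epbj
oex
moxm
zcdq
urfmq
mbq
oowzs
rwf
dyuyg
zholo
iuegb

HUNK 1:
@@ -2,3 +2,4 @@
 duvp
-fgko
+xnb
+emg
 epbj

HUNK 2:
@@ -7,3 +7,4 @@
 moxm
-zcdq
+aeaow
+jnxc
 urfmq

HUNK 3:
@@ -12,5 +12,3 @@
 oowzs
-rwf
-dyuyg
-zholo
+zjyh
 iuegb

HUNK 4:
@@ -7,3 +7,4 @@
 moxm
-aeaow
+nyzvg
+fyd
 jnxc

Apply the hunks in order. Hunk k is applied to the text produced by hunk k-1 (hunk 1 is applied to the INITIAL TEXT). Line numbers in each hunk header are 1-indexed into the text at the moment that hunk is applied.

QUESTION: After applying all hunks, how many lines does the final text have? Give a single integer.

Answer: 15

Derivation:
Hunk 1: at line 2 remove [fgko] add [xnb,emg] -> 15 lines: ckro duvp xnb emg epbj oex moxm zcdq urfmq mbq oowzs rwf dyuyg zholo iuegb
Hunk 2: at line 7 remove [zcdq] add [aeaow,jnxc] -> 16 lines: ckro duvp xnb emg epbj oex moxm aeaow jnxc urfmq mbq oowzs rwf dyuyg zholo iuegb
Hunk 3: at line 12 remove [rwf,dyuyg,zholo] add [zjyh] -> 14 lines: ckro duvp xnb emg epbj oex moxm aeaow jnxc urfmq mbq oowzs zjyh iuegb
Hunk 4: at line 7 remove [aeaow] add [nyzvg,fyd] -> 15 lines: ckro duvp xnb emg epbj oex moxm nyzvg fyd jnxc urfmq mbq oowzs zjyh iuegb
Final line count: 15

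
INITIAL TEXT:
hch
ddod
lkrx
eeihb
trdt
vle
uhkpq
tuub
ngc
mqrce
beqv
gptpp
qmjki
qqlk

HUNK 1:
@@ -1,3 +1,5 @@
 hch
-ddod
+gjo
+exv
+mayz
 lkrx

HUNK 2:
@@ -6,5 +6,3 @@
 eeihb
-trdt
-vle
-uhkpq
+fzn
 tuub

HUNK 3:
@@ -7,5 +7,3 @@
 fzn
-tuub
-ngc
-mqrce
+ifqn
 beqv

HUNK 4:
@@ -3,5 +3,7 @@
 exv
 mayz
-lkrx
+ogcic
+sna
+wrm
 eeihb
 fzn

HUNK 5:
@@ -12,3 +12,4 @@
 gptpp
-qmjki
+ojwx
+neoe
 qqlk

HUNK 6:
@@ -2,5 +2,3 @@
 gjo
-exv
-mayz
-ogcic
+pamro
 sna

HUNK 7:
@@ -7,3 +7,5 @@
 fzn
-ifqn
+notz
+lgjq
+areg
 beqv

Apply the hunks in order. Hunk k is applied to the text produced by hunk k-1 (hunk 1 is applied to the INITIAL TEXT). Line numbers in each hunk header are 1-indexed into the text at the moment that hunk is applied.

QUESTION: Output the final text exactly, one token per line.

Hunk 1: at line 1 remove [ddod] add [gjo,exv,mayz] -> 16 lines: hch gjo exv mayz lkrx eeihb trdt vle uhkpq tuub ngc mqrce beqv gptpp qmjki qqlk
Hunk 2: at line 6 remove [trdt,vle,uhkpq] add [fzn] -> 14 lines: hch gjo exv mayz lkrx eeihb fzn tuub ngc mqrce beqv gptpp qmjki qqlk
Hunk 3: at line 7 remove [tuub,ngc,mqrce] add [ifqn] -> 12 lines: hch gjo exv mayz lkrx eeihb fzn ifqn beqv gptpp qmjki qqlk
Hunk 4: at line 3 remove [lkrx] add [ogcic,sna,wrm] -> 14 lines: hch gjo exv mayz ogcic sna wrm eeihb fzn ifqn beqv gptpp qmjki qqlk
Hunk 5: at line 12 remove [qmjki] add [ojwx,neoe] -> 15 lines: hch gjo exv mayz ogcic sna wrm eeihb fzn ifqn beqv gptpp ojwx neoe qqlk
Hunk 6: at line 2 remove [exv,mayz,ogcic] add [pamro] -> 13 lines: hch gjo pamro sna wrm eeihb fzn ifqn beqv gptpp ojwx neoe qqlk
Hunk 7: at line 7 remove [ifqn] add [notz,lgjq,areg] -> 15 lines: hch gjo pamro sna wrm eeihb fzn notz lgjq areg beqv gptpp ojwx neoe qqlk

Answer: hch
gjo
pamro
sna
wrm
eeihb
fzn
notz
lgjq
areg
beqv
gptpp
ojwx
neoe
qqlk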